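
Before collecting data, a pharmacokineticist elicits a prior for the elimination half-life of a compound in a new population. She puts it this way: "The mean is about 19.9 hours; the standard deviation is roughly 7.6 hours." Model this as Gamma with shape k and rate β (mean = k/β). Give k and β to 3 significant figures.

For Gamma(k, rate β): mean = k/β, variance = k/β², so CV = 1/√k.
CV = SD/mean = 7.6/19.9 = 0.3819, hence k = 1/CV² = 6.86.
Then β = k/mean = 6.86/19.9 = 0.345.

k ≈ 6.86, β ≈ 0.345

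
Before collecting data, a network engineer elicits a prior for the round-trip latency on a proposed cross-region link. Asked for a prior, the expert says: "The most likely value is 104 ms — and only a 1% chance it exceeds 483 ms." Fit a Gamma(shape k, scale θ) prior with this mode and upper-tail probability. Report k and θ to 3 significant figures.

Gamma(k,θ) with k>1 has mode (k−1)θ, so θ = 104/(k−1).
Need P(X < 483) = 0.99 with θ tied to k this way. Start at k = 2, θ = 104: P(X<483) ≈ 0.946.
Too low — raise k to concentrate. Iterating converges to k ≈ 2.7.
Then θ = 104/(2.7−1) ≈ 61.2.

k ≈ 2.7, θ ≈ 61.2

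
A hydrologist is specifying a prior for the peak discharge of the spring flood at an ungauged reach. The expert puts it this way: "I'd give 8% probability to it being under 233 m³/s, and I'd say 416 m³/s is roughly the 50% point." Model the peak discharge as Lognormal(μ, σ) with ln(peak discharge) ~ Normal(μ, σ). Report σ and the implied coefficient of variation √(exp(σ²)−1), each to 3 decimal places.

σ ≈ 0.413, CV ≈ 0.431

If T ~ Lognormal(μ,σ) then ln T ~ Normal(μ,σ), so the p-quantile of ln T is μ + z_p·σ.
ln(233) = 5.451 and ln(416) = 6.031; z_{0.08} = -1.405, z_{0.5} = 0.
σ = (6.031 − 5.451)/(0 − (-1.405)) = 0.413.
μ = 5.451 − (-1.405)·0.413 = 6.031.
CV = √(exp(σ²)−1) = √(exp(0.1702)−1) = 0.431.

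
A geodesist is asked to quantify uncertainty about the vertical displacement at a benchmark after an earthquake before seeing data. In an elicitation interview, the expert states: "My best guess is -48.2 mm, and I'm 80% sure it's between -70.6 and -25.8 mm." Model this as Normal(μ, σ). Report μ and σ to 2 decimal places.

A symmetric 80% interval runs μ ± z·σ with z = 1.282.
Half-width = 22.4, so σ = 22.4/1.282 = 17.48.
μ is the stated best guess, -48.20.

μ = -48.20, σ = 17.48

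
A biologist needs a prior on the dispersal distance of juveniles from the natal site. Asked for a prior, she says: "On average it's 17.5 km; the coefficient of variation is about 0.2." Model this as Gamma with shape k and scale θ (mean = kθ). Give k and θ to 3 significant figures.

k ≈ 25, θ ≈ 0.7

For Gamma(k, scale θ): mean = kθ, variance = kθ², so CV = 1/√k.
CV = 0.2, hence k = 1/CV² = 25.
Then θ = mean/k = 17.5/25 = 0.7.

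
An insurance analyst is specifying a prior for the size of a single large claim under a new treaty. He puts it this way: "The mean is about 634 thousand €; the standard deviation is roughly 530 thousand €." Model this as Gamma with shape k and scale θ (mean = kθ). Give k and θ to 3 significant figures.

For Gamma(k, scale θ): mean = kθ, variance = kθ², so CV = 1/√k.
CV = SD/mean = 530/634 = 0.836, hence k = 1/CV² = 1.43.
Then θ = mean/k = 634/1.43 = 443.

k ≈ 1.43, θ ≈ 443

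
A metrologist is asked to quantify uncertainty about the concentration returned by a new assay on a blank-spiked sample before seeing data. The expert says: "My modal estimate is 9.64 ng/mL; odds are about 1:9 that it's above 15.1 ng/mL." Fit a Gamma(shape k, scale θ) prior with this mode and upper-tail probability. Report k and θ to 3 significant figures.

k ≈ 10.3, θ ≈ 1.04

Gamma(k,θ) with k>1 has mode (k−1)θ, so θ = 9.64/(k−1).
Need P(X < 15.1) = 0.9 with θ tied to k this way. Start at k = 2, θ = 9.64: P(X<15.1) ≈ 0.464.
Too low — raise k to concentrate. Iterating converges to k ≈ 10.3.
Then θ = 9.64/(10.3−1) ≈ 1.04.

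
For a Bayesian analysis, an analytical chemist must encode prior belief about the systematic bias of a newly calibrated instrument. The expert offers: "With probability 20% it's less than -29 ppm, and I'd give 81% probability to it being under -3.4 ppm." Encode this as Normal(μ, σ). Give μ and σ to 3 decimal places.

μ = -16.470, σ = 14.888

The p-quantile of Normal(μ,σ) is μ + z_p·σ, with z_{0.2} = -0.8416 and z_{0.81} = 0.8779.
Eliminate σ: μ = (z₂·x₁ − z₁·x₂)/(z₂ − z₁) = (0.8779·-29 − (-0.8416)·-3.4)/1.72 = -16.470.
Then σ = (x₂ − x₁)/(z₂ − z₁) = (-3.4 − -29)/1.72 = 14.888.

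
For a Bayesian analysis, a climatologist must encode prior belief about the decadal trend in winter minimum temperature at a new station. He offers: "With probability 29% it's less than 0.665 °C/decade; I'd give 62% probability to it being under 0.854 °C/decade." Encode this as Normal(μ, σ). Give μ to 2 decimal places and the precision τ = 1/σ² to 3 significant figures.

μ = 0.79, τ = 20.7

For Normal(μ,σ), the p-quantile is μ + z_p·σ. Here z_{0.29} = -0.5534, z_{0.62} = 0.3055.
So 0.665 = μ − 0.5534σ and 0.854 = μ + 0.3055σ.
Subtracting: σ = (0.854 − 0.665)/(0.3055 − (-0.5534)) = 0.22.
Then μ = 0.665 − (-0.5534)·0.22 = 0.79.
Precision τ = 1/σ² = 1/0.2201² = 20.7.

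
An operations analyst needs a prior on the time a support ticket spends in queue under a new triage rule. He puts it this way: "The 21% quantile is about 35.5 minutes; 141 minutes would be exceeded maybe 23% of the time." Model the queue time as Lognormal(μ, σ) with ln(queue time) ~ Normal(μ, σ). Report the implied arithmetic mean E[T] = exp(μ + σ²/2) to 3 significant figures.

E[T] ≈ 109 minutes

If T ~ Lognormal(μ,σ) then ln T ~ Normal(μ,σ), so the p-quantile of ln T is μ + z_p·σ.
ln(35.5) = 3.57 and ln(141) = 4.949; z_{0.21} = -0.8064, z_{0.77} = 0.7388.
σ = (4.949 − 3.57)/(0.7388 − (-0.8064)) = 0.893.
μ = 3.57 − (-0.8064)·0.893 = 4.289.
E[T] = exp(μ + σ²/2) = exp(4.289 + 0.3983) = 109 minutes.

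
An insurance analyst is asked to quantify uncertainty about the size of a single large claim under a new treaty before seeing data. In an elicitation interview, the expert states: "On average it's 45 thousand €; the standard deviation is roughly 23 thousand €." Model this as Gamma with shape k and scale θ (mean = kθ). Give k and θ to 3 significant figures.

For Gamma(k, scale θ): mean = kθ, variance = kθ², so CV = 1/√k.
CV = SD/mean = 23/45 = 0.5111, hence k = 1/CV² = 3.83.
Then θ = mean/k = 45/3.83 = 11.8.

k ≈ 3.83, θ ≈ 11.8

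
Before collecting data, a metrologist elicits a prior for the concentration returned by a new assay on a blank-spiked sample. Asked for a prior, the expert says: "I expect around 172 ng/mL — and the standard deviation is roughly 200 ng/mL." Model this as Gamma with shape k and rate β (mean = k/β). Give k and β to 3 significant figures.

k ≈ 0.74, β ≈ 0.0043

For Gamma(k, rate β): mean = k/β, variance = k/β², so CV = 1/√k.
CV = SD/mean = 200/172 = 1.163, hence k = 1/CV² = 0.74.
Then β = k/mean = 0.74/172 = 0.0043.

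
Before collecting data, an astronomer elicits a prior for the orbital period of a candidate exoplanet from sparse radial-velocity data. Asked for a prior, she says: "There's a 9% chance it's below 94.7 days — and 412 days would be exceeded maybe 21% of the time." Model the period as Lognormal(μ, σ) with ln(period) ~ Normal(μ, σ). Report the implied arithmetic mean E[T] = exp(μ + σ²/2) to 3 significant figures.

E[T] ≈ 300 days

If T ~ Lognormal(μ,σ) then ln T ~ Normal(μ,σ), so the p-quantile of ln T is μ + z_p·σ.
ln(94.7) = 4.551 and ln(412) = 6.021; z_{0.09} = -1.341, z_{0.79} = 0.8064.
σ = (6.021 − 4.551)/(0.8064 − (-1.341)) = 0.685.
μ = 4.551 − (-1.341)·0.685 = 5.469.
E[T] = exp(μ + σ²/2) = exp(5.469 + 0.2345) = 300 days.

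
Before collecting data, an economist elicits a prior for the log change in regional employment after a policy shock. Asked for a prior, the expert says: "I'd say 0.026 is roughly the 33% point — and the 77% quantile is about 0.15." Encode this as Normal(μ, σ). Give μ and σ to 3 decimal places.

The p-quantile of Normal(μ,σ) is μ + z_p·σ, with z_{0.33} = -0.4399 and z_{0.77} = 0.7388.
Eliminate σ: μ = (z₂·x₁ − z₁·x₂)/(z₂ − z₁) = (0.7388·0.026 − (-0.4399)·0.15)/1.179 = 0.072.
Then σ = (x₂ − x₁)/(z₂ − z₁) = (0.15 − 0.026)/1.179 = 0.105.

μ = 0.072, σ = 0.105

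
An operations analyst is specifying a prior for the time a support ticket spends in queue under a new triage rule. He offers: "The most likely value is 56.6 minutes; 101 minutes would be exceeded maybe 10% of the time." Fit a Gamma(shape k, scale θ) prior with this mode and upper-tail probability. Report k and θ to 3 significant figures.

k ≈ 6.67, θ ≈ 9.98

Gamma(k,θ) with k>1 has mode (k−1)θ, so θ = 56.6/(k−1).
Need P(X < 101) = 0.9 with θ tied to k this way. Start at k = 2, θ = 56.6: P(X<101) ≈ 0.533.
Too low — raise k to concentrate. Iterating converges to k ≈ 6.67.
Then θ = 56.6/(6.67−1) ≈ 9.98.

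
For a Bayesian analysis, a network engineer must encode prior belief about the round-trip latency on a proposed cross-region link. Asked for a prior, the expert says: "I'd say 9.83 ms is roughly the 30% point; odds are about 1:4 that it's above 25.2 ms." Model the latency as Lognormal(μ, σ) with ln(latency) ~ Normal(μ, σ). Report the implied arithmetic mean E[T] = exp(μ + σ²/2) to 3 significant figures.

E[T] ≈ 17.9 ms

If T ~ Lognormal(μ,σ) then ln T ~ Normal(μ,σ), so the p-quantile of ln T is μ + z_p·σ.
ln(9.83) = 2.285 and ln(25.2) = 3.227; z_{0.3} = -0.5244, z_{0.8} = 0.8416.
σ = (3.227 − 2.285)/(0.8416 − (-0.5244)) = 0.689.
μ = 2.285 − (-0.5244)·0.689 = 2.647.
E[T] = exp(μ + σ²/2) = exp(2.647 + 0.2375) = 17.9 ms.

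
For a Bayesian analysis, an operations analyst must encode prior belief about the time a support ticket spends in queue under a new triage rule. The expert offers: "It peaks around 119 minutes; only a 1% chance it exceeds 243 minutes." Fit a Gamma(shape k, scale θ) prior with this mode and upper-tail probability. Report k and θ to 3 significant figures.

k ≈ 10.6, θ ≈ 12.4

Gamma(k,θ) with k>1 has mode (k−1)θ, so θ = 119/(k−1).
Need P(X < 243) = 0.99 with θ tied to k this way. Start at k = 2, θ = 119: P(X<243) ≈ 0.605.
Too low — raise k to concentrate. Iterating converges to k ≈ 10.6.
Then θ = 119/(10.6−1) ≈ 12.4.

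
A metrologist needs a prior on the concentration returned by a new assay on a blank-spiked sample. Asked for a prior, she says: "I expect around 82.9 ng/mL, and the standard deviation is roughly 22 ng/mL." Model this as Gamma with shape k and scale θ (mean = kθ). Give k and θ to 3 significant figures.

For Gamma(k, scale θ): mean = kθ, variance = kθ², so CV = 1/√k.
CV = SD/mean = 22/82.9 = 0.2654, hence k = 1/CV² = 14.2.
Then θ = mean/k = 82.9/14.2 = 5.84.

k ≈ 14.2, θ ≈ 5.84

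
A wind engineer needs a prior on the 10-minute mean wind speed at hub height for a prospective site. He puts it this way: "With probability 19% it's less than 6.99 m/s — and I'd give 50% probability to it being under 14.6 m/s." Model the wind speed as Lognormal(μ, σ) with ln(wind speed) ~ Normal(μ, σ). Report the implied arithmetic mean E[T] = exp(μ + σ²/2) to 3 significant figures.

If T ~ Lognormal(μ,σ) then ln T ~ Normal(μ,σ), so the p-quantile of ln T is μ + z_p·σ.
ln(6.99) = 1.944 and ln(14.6) = 2.681; z_{0.19} = -0.8779, z_{0.5} = 0.
σ = (2.681 − 1.944)/(0 − (-0.8779)) = 0.839.
μ = 1.944 − (-0.8779)·0.839 = 2.681.
E[T] = exp(μ + σ²/2) = exp(2.681 + 0.3519) = 20.8 m/s.

E[T] ≈ 20.8 m/s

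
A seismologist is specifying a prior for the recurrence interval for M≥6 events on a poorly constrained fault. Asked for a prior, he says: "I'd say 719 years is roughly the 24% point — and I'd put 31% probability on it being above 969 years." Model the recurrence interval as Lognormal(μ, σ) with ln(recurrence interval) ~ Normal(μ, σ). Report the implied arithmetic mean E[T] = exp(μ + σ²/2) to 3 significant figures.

E[T] ≈ 884 years

If T ~ Lognormal(μ,σ) then ln T ~ Normal(μ,σ), so the p-quantile of ln T is μ + z_p·σ.
ln(719) = 6.578 and ln(969) = 6.876; z_{0.24} = -0.7063, z_{0.69} = 0.4959.
σ = (6.876 − 6.578)/(0.4959 − (-0.7063)) = 0.248.
μ = 6.578 − (-0.7063)·0.248 = 6.753.
E[T] = exp(μ + σ²/2) = exp(6.753 + 0.0308) = 884 years.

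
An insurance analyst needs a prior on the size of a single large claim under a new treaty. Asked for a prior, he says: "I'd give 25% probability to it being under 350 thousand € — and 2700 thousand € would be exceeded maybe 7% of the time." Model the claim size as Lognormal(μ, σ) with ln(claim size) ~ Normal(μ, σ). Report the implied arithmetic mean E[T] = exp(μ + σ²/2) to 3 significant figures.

E[T] ≈ 1040 thousand €

If T ~ Lognormal(μ,σ) then ln T ~ Normal(μ,σ), so the p-quantile of ln T is μ + z_p·σ.
ln(350) = 5.858 and ln(2700) = 7.901; z_{0.25} = -0.6745, z_{0.93} = 1.476.
σ = (7.901 − 5.858)/(1.476 − (-0.6745)) = 0.950.
μ = 5.858 − (-0.6745)·0.950 = 6.499.
E[T] = exp(μ + σ²/2) = exp(6.499 + 0.4514) = 1040 thousand €.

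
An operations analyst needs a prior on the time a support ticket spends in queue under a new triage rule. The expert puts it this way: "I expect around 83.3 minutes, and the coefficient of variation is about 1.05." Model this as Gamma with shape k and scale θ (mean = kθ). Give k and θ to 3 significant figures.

k ≈ 0.907, θ ≈ 91.8

For Gamma(k, scale θ): mean = kθ, variance = kθ², so CV = 1/√k.
CV = 1.05, hence k = 1/CV² = 0.907.
Then θ = mean/k = 83.3/0.907 = 91.8.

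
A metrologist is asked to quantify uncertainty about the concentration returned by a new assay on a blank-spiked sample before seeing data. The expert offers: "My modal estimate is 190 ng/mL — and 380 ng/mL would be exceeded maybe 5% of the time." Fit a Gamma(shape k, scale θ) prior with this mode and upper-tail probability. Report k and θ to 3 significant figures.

k ≈ 6.77, θ ≈ 32.9

Gamma(k,θ) with k>1 has mode (k−1)θ, so θ = 190/(k−1).
Need P(X < 380) = 0.95 with θ tied to k this way. Start at k = 2, θ = 190: P(X<380) ≈ 0.594.
Too low — raise k to concentrate. Iterating converges to k ≈ 6.77.
Then θ = 190/(6.77−1) ≈ 32.9.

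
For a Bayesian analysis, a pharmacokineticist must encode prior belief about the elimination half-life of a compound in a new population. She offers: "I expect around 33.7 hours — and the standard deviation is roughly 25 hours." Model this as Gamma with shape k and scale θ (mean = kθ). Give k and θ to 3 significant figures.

k ≈ 1.82, θ ≈ 18.5

For Gamma(k, scale θ): mean = kθ, variance = kθ², so CV = 1/√k.
CV = SD/mean = 25/33.7 = 0.7418, hence k = 1/CV² = 1.82.
Then θ = mean/k = 33.7/1.82 = 18.5.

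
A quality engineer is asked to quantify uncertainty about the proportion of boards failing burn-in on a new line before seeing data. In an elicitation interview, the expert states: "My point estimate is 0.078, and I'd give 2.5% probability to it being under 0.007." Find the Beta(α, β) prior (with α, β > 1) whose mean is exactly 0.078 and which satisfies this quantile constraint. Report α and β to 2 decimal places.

With mean 0.078 fixed, write α = 0.078s, β = 0.922s where s = α+β.
Need P(θ < 0.007) = 0.025 under Beta(0.078s, 0.922s). Normal approximation: (q−m)/√(m(1−m)/s) ≈ z_{0.025} = -1.96, so s ≈ 0.078·0.922·(-1.96)²/(0.007−0.078)² = 54.8.
At s = 54.8: P(θ<0.007) ≈ 0.000. Adjusting to match 0.025 gives s ≈ 20.83.
So α = 0.078·20.83 ≈ 1.62, β = 0.922·20.83 ≈ 19.20.

α ≈ 1.62, β ≈ 19.20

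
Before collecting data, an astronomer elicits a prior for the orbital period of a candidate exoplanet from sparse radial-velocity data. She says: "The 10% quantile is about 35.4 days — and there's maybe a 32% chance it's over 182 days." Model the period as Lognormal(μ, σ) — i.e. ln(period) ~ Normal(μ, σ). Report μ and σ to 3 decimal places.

μ ≈ 4.766, σ ≈ 0.936

If T ~ Lognormal(μ,σ) then ln T ~ Normal(μ,σ), so the p-quantile of ln T is μ + z_p·σ.
ln(35.4) = 3.567 and ln(182) = 5.204; z_{0.1} = -1.282, z_{0.68} = 0.4677.
σ = (5.204 − 3.567)/(0.4677 − (-1.282)) = 0.936.
μ = 3.567 − (-1.282)·0.936 = 4.766.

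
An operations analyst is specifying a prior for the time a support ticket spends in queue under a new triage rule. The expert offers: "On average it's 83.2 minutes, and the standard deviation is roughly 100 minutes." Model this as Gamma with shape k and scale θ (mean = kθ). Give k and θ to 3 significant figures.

For Gamma(k, scale θ): mean = kθ, variance = kθ², so CV = 1/√k.
CV = SD/mean = 100/83.2 = 1.202, hence k = 1/CV² = 0.692.
Then θ = mean/k = 83.2/0.692 = 120.

k ≈ 0.692, θ ≈ 120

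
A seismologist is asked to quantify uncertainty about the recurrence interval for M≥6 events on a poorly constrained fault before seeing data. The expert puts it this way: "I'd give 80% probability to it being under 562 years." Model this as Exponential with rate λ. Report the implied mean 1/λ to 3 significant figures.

P(T < 562.0) = 1 − e^(−λ·562.0) = 0.8, so λ = −ln(1−0.8)/562.0 = −ln(0.2)/562.0 = 0.00286.
Mean = 1/λ = 349 years.

mean ≈ 349 years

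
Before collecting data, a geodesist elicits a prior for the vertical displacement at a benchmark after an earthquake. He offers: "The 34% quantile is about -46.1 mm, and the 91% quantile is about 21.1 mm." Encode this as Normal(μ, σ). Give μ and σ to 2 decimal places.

μ = -30.29, σ = 38.33

The p-quantile of Normal(μ,σ) is μ + z_p·σ, with z_{0.34} = -0.4125 and z_{0.91} = 1.341.
Eliminate σ: μ = (z₂·x₁ − z₁·x₂)/(z₂ − z₁) = (1.341·-46.1 − (-0.4125)·21.1)/1.753 = -30.29.
Then σ = (x₂ − x₁)/(z₂ − z₁) = (21.1 − -46.1)/1.753 = 38.33.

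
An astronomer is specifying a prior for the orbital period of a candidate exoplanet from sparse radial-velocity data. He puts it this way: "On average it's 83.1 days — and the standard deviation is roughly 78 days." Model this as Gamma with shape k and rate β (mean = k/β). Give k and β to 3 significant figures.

k ≈ 1.14, β ≈ 0.0137

For Gamma(k, rate β): mean = k/β, variance = k/β², so CV = 1/√k.
CV = SD/mean = 78/83.1 = 0.9386, hence k = 1/CV² = 1.14.
Then β = k/mean = 1.14/83.1 = 0.0137.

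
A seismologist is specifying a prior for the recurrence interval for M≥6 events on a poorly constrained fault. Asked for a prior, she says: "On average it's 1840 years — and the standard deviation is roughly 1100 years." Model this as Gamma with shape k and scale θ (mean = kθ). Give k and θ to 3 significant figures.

For Gamma(k, scale θ): mean = kθ, variance = kθ², so CV = 1/√k.
CV = SD/mean = 1100/1840 = 0.5978, hence k = 1/CV² = 2.8.
Then θ = mean/k = 1840/2.8 = 658.

k ≈ 2.8, θ ≈ 658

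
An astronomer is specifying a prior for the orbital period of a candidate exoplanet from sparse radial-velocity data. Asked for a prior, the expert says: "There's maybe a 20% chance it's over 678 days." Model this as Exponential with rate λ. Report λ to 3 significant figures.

λ ≈ 0.00237

P(T > 678.0) = e^(−λ·678.0) = 0.2, so λ = −ln(0.2)/678.0 = 0.00237.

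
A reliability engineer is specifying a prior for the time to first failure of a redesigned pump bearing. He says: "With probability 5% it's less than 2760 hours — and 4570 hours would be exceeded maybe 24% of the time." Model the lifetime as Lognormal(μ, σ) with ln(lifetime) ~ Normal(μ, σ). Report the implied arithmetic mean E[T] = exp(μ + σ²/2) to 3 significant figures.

E[T] ≈ 4020 hours

If T ~ Lognormal(μ,σ) then ln T ~ Normal(μ,σ), so the p-quantile of ln T is μ + z_p·σ.
ln(2760) = 7.923 and ln(4570) = 8.427; z_{0.05} = -1.645, z_{0.76} = 0.7063.
σ = (8.427 − 7.923)/(0.7063 − (-1.645)) = 0.214.
μ = 7.923 − (-1.645)·0.214 = 8.276.
E[T] = exp(μ + σ²/2) = exp(8.276 + 0.0230) = 4020 hours.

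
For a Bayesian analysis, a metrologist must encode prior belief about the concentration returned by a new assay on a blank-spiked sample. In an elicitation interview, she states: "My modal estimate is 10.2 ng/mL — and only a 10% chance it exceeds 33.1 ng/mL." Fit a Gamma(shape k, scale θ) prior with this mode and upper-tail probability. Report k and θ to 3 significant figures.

k ≈ 2.36, θ ≈ 7.49

Gamma(k,θ) with k>1 has mode (k−1)θ, so θ = 10.2/(k−1).
Need P(X < 33.1) = 0.9 with θ tied to k this way. Start at k = 2, θ = 10.2: P(X<33.1) ≈ 0.835.
Too low — raise k to concentrate. Iterating converges to k ≈ 2.36.
Then θ = 10.2/(2.36−1) ≈ 7.49.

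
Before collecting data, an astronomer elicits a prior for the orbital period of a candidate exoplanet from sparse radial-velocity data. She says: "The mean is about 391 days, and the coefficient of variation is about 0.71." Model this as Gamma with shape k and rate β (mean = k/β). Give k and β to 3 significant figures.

For Gamma(k, rate β): mean = k/β, variance = k/β², so CV = 1/√k.
CV = 0.71, hence k = 1/CV² = 1.98.
Then β = k/mean = 1.98/391 = 0.00507.

k ≈ 1.98, β ≈ 0.00507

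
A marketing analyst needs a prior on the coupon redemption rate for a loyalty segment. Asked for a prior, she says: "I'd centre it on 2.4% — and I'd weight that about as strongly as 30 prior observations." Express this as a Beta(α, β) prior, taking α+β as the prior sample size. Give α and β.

α = 0.72, β = 29.28

Under the effective-sample-size interpretation, Beta(α, β) has prior mean α/(α+β) and prior sample size α+β.
So α+β = 30 and α/(α+β) = 0.024, giving α = 0.024·30 = 0.72 and β = 30 − 0.72 = 29.28.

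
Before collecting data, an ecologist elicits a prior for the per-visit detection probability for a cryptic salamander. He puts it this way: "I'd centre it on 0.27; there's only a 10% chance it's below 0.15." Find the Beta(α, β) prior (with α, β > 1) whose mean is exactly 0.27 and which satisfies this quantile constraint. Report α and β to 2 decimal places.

With mean 0.27 fixed, write α = 0.27s, β = 0.73s where s = α+β.
Need P(θ < 0.15) = 0.1 under Beta(0.27s, 0.73s). Normal approximation: (q−m)/√(m(1−m)/s) ≈ z_{0.1} = -1.28, so s ≈ 0.27·0.73·(-1.28)²/(0.15−0.27)² = 22.5.
At s = 22.5: P(θ<0.15) ≈ 0.085. Adjusting to match 0.1 gives s ≈ 19.94.
So α = 0.27·19.94 ≈ 5.38, β = 0.73·19.94 ≈ 14.56.

α ≈ 5.38, β ≈ 14.56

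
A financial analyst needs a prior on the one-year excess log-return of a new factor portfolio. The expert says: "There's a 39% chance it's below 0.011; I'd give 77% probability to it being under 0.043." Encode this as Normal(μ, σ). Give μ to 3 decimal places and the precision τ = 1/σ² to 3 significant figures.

μ = 0.020, τ = 1010

For Normal(μ,σ), the p-quantile is μ + z_p·σ. Here z_{0.39} = -0.2793, z_{0.77} = 0.7388.
So 0.011 = μ − 0.2793σ and 0.043 = μ + 0.7388σ.
Subtracting: σ = (0.043 − 0.011)/(0.7388 − (-0.2793)) = 0.031.
Then μ = 0.011 − (-0.2793)·0.031 = 0.020.
Precision τ = 1/σ² = 1/0.03143² = 1010.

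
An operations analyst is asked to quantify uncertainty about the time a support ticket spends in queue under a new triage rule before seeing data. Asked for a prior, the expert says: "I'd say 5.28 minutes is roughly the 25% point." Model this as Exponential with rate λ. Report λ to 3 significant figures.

P(T < 5.28) = 1 − e^(−λ·5.28) = 0.25, so λ = −ln(1−0.25)/5.28 = −ln(0.75)/5.28 = 0.0545.

λ ≈ 0.0545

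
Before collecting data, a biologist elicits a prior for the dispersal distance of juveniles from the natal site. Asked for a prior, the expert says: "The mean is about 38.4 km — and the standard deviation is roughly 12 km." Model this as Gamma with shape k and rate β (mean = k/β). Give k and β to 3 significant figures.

k ≈ 10.2, β ≈ 0.267

For Gamma(k, rate β): mean = k/β, variance = k/β², so CV = 1/√k.
CV = SD/mean = 12/38.4 = 0.3125, hence k = 1/CV² = 10.2.
Then β = k/mean = 10.2/38.4 = 0.267.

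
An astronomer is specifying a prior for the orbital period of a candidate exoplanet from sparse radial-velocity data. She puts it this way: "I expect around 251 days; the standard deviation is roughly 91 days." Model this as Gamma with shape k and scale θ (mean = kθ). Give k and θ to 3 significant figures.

For Gamma(k, scale θ): mean = kθ, variance = kθ², so CV = 1/√k.
CV = SD/mean = 91/251 = 0.3625, hence k = 1/CV² = 7.61.
Then θ = mean/k = 251/7.61 = 33.

k ≈ 7.61, θ ≈ 33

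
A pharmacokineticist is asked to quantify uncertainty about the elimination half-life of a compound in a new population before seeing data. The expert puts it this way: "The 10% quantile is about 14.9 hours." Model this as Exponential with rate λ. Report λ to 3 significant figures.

λ ≈ 0.00707

P(T < 14.9) = 1 − e^(−λ·14.9) = 0.1, so λ = −ln(1−0.1)/14.9 = −ln(0.9)/14.9 = 0.00707.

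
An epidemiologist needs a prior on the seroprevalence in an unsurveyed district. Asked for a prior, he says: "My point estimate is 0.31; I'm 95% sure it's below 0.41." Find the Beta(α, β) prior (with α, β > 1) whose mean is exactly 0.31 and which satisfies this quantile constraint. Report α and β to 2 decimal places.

With mean 0.31 fixed, write α = 0.31s, β = 0.69s where s = α+β.
Need P(θ < 0.41) = 0.95 under Beta(0.31s, 0.69s). Normal approximation: (q−m)/√(m(1−m)/s) ≈ z_{0.95} = 1.64, so s ≈ 0.31·0.69·(1.64)²/(0.41−0.31)² = 57.9.
At s = 57.9: P(θ<0.41) ≈ 0.945. Adjusting to match 0.95 gives s ≈ 61.19.
So α = 0.31·61.19 ≈ 18.97, β = 0.69·61.19 ≈ 42.22.

α ≈ 18.97, β ≈ 42.22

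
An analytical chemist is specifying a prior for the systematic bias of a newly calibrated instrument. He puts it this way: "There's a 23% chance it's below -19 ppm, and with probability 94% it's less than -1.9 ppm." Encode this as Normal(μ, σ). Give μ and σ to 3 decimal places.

μ = -13.492, σ = 7.455

For Normal(μ,σ), the p-quantile is μ + z_p·σ. Here z_{0.23} = -0.7388, z_{0.94} = 1.555.
So -19 = μ − 0.7388σ and -1.9 = μ + 1.555σ.
Subtracting: σ = (-1.9 − -19)/(1.555 − (-0.7388)) = 7.455.
Then μ = -19 − (-0.7388)·7.455 = -13.492.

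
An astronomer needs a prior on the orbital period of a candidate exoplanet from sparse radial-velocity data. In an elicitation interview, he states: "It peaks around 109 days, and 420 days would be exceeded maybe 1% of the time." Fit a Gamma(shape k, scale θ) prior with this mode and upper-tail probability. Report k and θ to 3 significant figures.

k ≈ 3.32, θ ≈ 47

Gamma(k,θ) with k>1 has mode (k−1)θ, so θ = 109/(k−1).
Need P(X < 420) = 0.99 with θ tied to k this way. Start at k = 2, θ = 109: P(X<420) ≈ 0.897.
Too low — raise k to concentrate. Iterating converges to k ≈ 3.32.
Then θ = 109/(3.32−1) ≈ 47.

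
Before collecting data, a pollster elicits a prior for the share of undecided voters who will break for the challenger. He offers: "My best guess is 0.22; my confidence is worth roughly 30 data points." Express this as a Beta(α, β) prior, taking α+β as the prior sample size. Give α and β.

Under the effective-sample-size interpretation, Beta(α, β) has prior mean α/(α+β) and prior sample size α+β.
So α+β = 30 and α/(α+β) = 0.22, giving α = 0.22·30 = 6.6 and β = 30 − 6.6 = 23.4.

α = 6.6, β = 23.4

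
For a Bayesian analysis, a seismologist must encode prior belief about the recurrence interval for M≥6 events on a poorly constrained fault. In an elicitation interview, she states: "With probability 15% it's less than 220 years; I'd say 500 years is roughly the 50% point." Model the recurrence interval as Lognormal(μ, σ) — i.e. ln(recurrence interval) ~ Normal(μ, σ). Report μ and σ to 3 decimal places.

If T ~ Lognormal(μ,σ) then ln T ~ Normal(μ,σ), so the p-quantile of ln T is μ + z_p·σ.
ln(220) = 5.394 and ln(500) = 6.215; z_{0.15} = -1.036, z_{0.5} = 0.
σ = (6.215 − 5.394)/(0 − (-1.036)) = 0.792.
μ = 5.394 − (-1.036)·0.792 = 6.215.

μ ≈ 6.215, σ ≈ 0.792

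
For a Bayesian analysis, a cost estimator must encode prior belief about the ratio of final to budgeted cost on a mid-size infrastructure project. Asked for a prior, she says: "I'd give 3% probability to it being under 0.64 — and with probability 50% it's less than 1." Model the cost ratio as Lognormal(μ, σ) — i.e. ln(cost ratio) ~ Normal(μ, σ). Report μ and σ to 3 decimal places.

μ ≈ 0.000, σ ≈ 0.237

If T ~ Lognormal(μ,σ) then ln T ~ Normal(μ,σ), so the p-quantile of ln T is μ + z_p·σ.
ln(0.64) = -0.4463 and ln(1) = 0; z_{0.03} = -1.881, z_{0.5} = 0.
σ = (0 − -0.4463)/(0 − (-1.881)) = 0.237.
μ = -0.4463 − (-1.881)·0.237 = 0.000.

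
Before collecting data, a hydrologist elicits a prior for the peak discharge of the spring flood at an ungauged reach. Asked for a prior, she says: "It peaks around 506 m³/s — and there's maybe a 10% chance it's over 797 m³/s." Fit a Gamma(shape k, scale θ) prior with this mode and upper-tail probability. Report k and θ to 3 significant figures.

Gamma(k,θ) with k>1 has mode (k−1)θ, so θ = 506/(k−1).
Need P(X < 797) = 0.9 with θ tied to k this way. Start at k = 2, θ = 506: P(X<797) ≈ 0.467.
Too low — raise k to concentrate. Iterating converges to k ≈ 10.1.
Then θ = 506/(10.1−1) ≈ 55.7.

k ≈ 10.1, θ ≈ 55.7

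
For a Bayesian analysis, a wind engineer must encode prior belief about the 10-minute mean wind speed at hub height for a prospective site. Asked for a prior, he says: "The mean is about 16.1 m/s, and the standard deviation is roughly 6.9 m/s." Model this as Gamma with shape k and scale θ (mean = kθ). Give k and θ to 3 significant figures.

k ≈ 5.44, θ ≈ 2.96

For Gamma(k, scale θ): mean = kθ, variance = kθ², so CV = 1/√k.
CV = SD/mean = 6.9/16.1 = 0.4286, hence k = 1/CV² = 5.44.
Then θ = mean/k = 16.1/5.44 = 2.96.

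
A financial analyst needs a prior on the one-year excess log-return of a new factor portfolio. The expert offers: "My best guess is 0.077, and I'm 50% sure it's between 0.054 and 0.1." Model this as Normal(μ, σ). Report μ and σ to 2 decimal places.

A symmetric 50% interval runs μ ± z·σ with z = 0.6745.
Half-width = 0.023, so σ = 0.023/0.6745 = 0.03.
μ is the stated best guess, 0.08.

μ = 0.08, σ = 0.03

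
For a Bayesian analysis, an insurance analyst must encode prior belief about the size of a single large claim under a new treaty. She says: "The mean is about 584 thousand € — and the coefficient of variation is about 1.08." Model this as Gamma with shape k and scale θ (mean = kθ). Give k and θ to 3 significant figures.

k ≈ 0.857, θ ≈ 681

For Gamma(k, scale θ): mean = kθ, variance = kθ², so CV = 1/√k.
CV = 1.08, hence k = 1/CV² = 0.857.
Then θ = mean/k = 584/0.857 = 681.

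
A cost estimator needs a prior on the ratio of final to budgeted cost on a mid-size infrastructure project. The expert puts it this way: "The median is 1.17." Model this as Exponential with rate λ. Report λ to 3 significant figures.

Exponential median = ln 2 / λ, so λ = ln 2 / 1.17 = 0.592.

λ ≈ 0.592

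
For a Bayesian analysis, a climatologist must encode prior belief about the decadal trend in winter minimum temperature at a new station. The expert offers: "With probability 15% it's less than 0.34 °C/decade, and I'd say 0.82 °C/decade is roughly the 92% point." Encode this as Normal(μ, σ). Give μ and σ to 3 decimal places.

μ = 0.544, σ = 0.197

For Normal(μ,σ), the p-quantile is μ + z_p·σ. Here z_{0.15} = -1.036, z_{0.92} = 1.405.
So 0.34 = μ − 1.036σ and 0.82 = μ + 1.405σ.
Subtracting: σ = (0.82 − 0.34)/(1.405 − (-1.036)) = 0.197.
Then μ = 0.34 − (-1.036)·0.197 = 0.544.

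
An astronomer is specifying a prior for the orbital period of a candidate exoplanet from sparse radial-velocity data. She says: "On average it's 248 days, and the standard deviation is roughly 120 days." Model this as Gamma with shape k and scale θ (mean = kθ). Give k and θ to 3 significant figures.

k ≈ 4.27, θ ≈ 58.1

For Gamma(k, scale θ): mean = kθ, variance = kθ², so CV = 1/√k.
CV = SD/mean = 120/248 = 0.4839, hence k = 1/CV² = 4.27.
Then θ = mean/k = 248/4.27 = 58.1.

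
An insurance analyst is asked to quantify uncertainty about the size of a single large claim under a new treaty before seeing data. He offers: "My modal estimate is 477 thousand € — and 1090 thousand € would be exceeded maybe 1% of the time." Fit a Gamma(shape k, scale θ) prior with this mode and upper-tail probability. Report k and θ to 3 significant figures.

k ≈ 8, θ ≈ 68.1

Gamma(k,θ) with k>1 has mode (k−1)θ, so θ = 477/(k−1).
Need P(X < 1090) = 0.99 with θ tied to k this way. Start at k = 2, θ = 477: P(X<1090) ≈ 0.666.
Too low — raise k to concentrate. Iterating converges to k ≈ 8.
Then θ = 477/(8−1) ≈ 68.1.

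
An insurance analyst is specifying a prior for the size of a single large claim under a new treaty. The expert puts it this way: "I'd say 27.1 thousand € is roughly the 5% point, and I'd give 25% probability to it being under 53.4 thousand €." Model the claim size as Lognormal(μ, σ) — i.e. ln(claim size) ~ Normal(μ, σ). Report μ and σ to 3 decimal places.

If T ~ Lognormal(μ,σ) then ln T ~ Normal(μ,σ), so the p-quantile of ln T is μ + z_p·σ.
ln(27.1) = 3.3 and ln(53.4) = 3.978; z_{0.05} = -1.645, z_{0.25} = -0.6745.
σ = (3.978 − 3.3)/(-0.6745 − (-1.645)) = 0.699.
μ = 3.3 − (-1.645)·0.699 = 4.449.

μ ≈ 4.449, σ ≈ 0.699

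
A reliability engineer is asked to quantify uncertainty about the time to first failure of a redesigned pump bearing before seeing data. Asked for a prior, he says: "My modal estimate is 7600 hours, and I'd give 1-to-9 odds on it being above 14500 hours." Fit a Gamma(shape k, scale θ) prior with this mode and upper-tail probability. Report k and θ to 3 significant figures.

Gamma(k,θ) with k>1 has mode (k−1)θ, so θ = 7600/(k−1).
Need P(X < 14500) = 0.9 with θ tied to k this way. Start at k = 2, θ = 7600: P(X<14500) ≈ 0.568.
Too low — raise k to concentrate. Iterating converges to k ≈ 5.58.
Then θ = 7600/(5.58−1) ≈ 1660.

k ≈ 5.58, θ ≈ 1660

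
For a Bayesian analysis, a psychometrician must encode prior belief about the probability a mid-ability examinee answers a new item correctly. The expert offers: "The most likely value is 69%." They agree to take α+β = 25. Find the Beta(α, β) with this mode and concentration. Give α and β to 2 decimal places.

For α,β > 1 the Beta mode is (α−1)/(α+β−2). With α+β = 25, the mode is (α−1)/23.
Set (α−1)/23 = 0.69 → α = 1 + 0.69·23 = 16.87.
β = 25 − α = 8.13.

α = 16.87, β = 8.13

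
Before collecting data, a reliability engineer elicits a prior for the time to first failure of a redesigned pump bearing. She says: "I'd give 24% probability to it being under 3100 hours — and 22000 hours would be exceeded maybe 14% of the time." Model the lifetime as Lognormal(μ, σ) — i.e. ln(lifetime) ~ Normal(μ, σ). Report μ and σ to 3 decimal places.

μ ≈ 8.814, σ ≈ 1.097

If T ~ Lognormal(μ,σ) then ln T ~ Normal(μ,σ), so the p-quantile of ln T is μ + z_p·σ.
ln(3100) = 8.039 and ln(22000) = 9.999; z_{0.24} = -0.7063, z_{0.86} = 1.08.
σ = (9.999 − 8.039)/(1.08 − (-0.7063)) = 1.097.
μ = 8.039 − (-0.7063)·1.097 = 8.814.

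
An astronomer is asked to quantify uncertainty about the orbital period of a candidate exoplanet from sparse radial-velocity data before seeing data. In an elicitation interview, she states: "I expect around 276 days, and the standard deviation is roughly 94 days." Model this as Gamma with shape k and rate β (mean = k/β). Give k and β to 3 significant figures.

For Gamma(k, rate β): mean = k/β, variance = k/β², so CV = 1/√k.
CV = SD/mean = 94/276 = 0.3406, hence k = 1/CV² = 8.62.
Then β = k/mean = 8.62/276 = 0.0312.

k ≈ 8.62, β ≈ 0.0312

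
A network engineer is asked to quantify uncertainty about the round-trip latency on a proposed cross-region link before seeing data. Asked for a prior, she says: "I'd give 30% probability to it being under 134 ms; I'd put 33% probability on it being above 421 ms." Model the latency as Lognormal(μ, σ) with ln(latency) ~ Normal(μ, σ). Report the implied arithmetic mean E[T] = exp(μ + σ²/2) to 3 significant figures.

E[T] ≈ 505 ms

If T ~ Lognormal(μ,σ) then ln T ~ Normal(μ,σ), so the p-quantile of ln T is μ + z_p·σ.
ln(134) = 4.898 and ln(421) = 6.043; z_{0.3} = -0.5244, z_{0.67} = 0.4399.
σ = (6.043 − 4.898)/(0.4399 − (-0.5244)) = 1.187.
μ = 4.898 − (-0.5244)·1.187 = 5.520.
E[T] = exp(μ + σ²/2) = exp(5.520 + 0.7047) = 505 ms.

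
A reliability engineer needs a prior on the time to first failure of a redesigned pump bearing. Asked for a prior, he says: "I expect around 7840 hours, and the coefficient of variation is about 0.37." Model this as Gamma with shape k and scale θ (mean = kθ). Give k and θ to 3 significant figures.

k ≈ 7.3, θ ≈ 1070

For Gamma(k, scale θ): mean = kθ, variance = kθ², so CV = 1/√k.
CV = 0.37, hence k = 1/CV² = 7.3.
Then θ = mean/k = 7840/7.3 = 1070.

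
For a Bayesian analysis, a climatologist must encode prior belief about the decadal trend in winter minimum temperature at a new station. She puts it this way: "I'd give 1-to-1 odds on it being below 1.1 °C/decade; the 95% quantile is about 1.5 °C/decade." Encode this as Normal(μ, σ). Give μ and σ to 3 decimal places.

μ = 1.100, σ = 0.243

The p-quantile of Normal(μ,σ) is μ + z_p·σ, with z_{0.5} = 0 and z_{0.95} = 1.645.
Eliminate σ: μ = (z₂·x₁ − z₁·x₂)/(z₂ − z₁) = (1.645·1.1 − (0)·1.5)/1.645 = 1.100.
Then σ = (x₂ − x₁)/(z₂ − z₁) = (1.5 − 1.1)/1.645 = 0.243.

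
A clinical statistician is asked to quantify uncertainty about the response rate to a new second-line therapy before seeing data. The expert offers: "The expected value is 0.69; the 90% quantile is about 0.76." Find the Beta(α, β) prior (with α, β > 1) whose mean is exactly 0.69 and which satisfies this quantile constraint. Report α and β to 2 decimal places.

With mean 0.69 fixed, write α = 0.69s, β = 0.31s where s = α+β.
Need P(θ < 0.76) = 0.9 under Beta(0.69s, 0.31s). Normal approximation: (q−m)/√(m(1−m)/s) ≈ z_{0.9} = 1.28, so s ≈ 0.69·0.31·(1.28)²/(0.76−0.69)² = 71.7.
At s = 71.7: P(θ<0.76) ≈ 0.905. Adjusting to match 0.9 gives s ≈ 68.75.
So α = 0.69·68.75 ≈ 47.44, β = 0.31·68.75 ≈ 21.31.

α ≈ 47.44, β ≈ 21.31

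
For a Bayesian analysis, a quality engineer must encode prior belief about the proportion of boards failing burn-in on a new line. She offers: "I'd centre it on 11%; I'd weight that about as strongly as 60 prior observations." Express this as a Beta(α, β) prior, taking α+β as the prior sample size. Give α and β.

α = 6.6, β = 53.4

Under the effective-sample-size interpretation, Beta(α, β) has prior mean α/(α+β) and prior sample size α+β.
So α+β = 60 and α/(α+β) = 0.11, giving α = 0.11·60 = 6.6 and β = 60 − 6.6 = 53.4.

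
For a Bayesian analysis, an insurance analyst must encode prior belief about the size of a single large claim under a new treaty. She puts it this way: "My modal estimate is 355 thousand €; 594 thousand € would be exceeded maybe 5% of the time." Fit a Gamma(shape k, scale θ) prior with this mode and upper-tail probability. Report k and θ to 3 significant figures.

k ≈ 11.5, θ ≈ 33.7

Gamma(k,θ) with k>1 has mode (k−1)θ, so θ = 355/(k−1).
Need P(X < 594) = 0.95 with θ tied to k this way. Start at k = 2, θ = 355: P(X<594) ≈ 0.498.
Too low — raise k to concentrate. Iterating converges to k ≈ 11.5.
Then θ = 355/(11.5−1) ≈ 33.7.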